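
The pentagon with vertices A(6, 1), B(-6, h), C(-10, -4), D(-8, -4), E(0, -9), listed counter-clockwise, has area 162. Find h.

10

Write out the shoelace sum; only the two edges meeting at B involve h:
2·Area = [(6·h − (-6)·1) + ((-6)·(-4) − (-10)·h)] + 134
       = 16·h + 164 = 324
⇒ h = 10.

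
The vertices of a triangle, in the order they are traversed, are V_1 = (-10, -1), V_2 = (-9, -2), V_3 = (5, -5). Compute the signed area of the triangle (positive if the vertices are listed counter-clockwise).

Apply Gauss's area formula: 2A = Σ (x_i·y_{i+1} − x_{i+1}·y_i), indices taken mod 3.
Σ = (11) + (55) + (-55) = 11
Signed area = Σ/2 = 5.5 (positive ⇒ counter-clockwise traversal).

5.5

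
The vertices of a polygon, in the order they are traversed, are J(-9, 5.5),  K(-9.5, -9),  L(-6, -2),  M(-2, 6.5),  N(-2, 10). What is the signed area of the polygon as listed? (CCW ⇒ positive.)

Apply the shoelace formula: 2A = Σ (x_i·y_{i+1} − x_{i+1}·y_i), indices taken mod 5.
Σ = (133.25) + (-35) + (-43) + (-7) + (79) = 127.25
Signed area = Σ/2 = 63.625 (positive ⇒ counter-clockwise traversal).

63.625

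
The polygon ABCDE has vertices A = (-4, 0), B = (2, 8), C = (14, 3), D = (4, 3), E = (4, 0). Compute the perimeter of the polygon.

|AB| = √((6)² + (8)²) = √100 = 10
|BC| = √((12)² + (-5)²) = √169 = 13
|CD| = √((-10)² + (0)²) = √100 = 10
|DE| = √((0)² + (-3)²) = √9 = 3
|EA| = √((-8)² + (0)²) = √64 = 8
Perimeter = 10 + 13 + 10 + 3 + 8 = 44.

44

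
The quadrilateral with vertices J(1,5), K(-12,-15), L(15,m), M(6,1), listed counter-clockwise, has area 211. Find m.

-6

Write out the shoelace sum; only the two edges meeting at L involve m:
2·Area = [((-12)·m − 15·(-15)) + (15·1 − 6·m)] + 74
       = -18·m + 314 = 422
⇒ m = -6.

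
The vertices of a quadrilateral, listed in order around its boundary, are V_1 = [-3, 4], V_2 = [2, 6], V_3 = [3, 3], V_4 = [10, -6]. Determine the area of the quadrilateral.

Apply the shoelace formula: 2A = Σ (x_i·y_{i+1} − x_{i+1}·y_i), indices taken mod 4.
Cross-terms: -26, -12, -48, 22  ⇒  Σ = -64
Area = |Σ|/2 = 32.

32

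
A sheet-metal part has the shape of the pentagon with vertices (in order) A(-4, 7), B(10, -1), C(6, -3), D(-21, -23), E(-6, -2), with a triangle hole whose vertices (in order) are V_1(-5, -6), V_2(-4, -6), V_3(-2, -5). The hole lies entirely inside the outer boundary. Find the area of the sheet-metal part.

218

Outer boundary:
Apply the shoelace formula: 2A = Σ (x_i·y_{i+1} − x_{i+1}·y_i), indices taken mod 5.
Σ = (-66) + (-24) + (-201) + (-96) + (-50) = -437
Area = |Σ|/2 = 218.5.
Hole:
Apply the shoelace (surveyor's) formula: 2A = Σ (x_i·y_{i+1} − x_{i+1}·y_i), indices taken mod 3.
Cross-terms: 6, 8, -13  ⇒  Σ = 1
Area = |Σ|/2 = 0.5.
Net area = 218.5 − 0.5 = 218.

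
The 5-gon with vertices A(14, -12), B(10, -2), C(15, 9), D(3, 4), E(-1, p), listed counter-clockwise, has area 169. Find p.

Write out the shoelace sum; only the two edges meeting at E involve p:
2·Area = [(3·p − (-1)·4) + ((-1)·(-12) − 14·p)] + 245
       = -11·p + 261 = 338
⇒ p = -7.

-7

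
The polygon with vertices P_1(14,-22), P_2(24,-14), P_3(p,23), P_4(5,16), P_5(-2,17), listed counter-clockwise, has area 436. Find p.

6

The doubled signed area Σ (x_i y_{i+1} − x_{i+1} y_i) is linear in p.
With p=0 it equals 692; the coefficient of p is 30 (from the two edges through P_3).
So 30·p + 692 = 2·436 = 872 ⇒ p = 6.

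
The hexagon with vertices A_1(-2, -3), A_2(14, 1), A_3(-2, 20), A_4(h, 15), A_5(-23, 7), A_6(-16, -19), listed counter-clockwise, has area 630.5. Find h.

-5

The doubled signed area Σ (x_i y_{i+1} − x_{i+1} y_i) is linear in h.
With h=0 it equals 1196; the coefficient of h is -13 (from the two edges through A_4).
So -13·h + 1196 = 2·630.5 = 1261 ⇒ h = -5.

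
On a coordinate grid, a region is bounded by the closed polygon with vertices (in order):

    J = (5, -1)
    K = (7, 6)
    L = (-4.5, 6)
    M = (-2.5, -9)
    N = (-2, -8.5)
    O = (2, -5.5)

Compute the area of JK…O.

Apply the shoelace (surveyor's) formula: 2A = Σ (x_i·y_{i+1} − x_{i+1}·y_i), indices taken mod 6.
J→K: (5)(6) − (7)(-1) = 37
K→L: (7)(6) − (-4.5)(6) = 69
L→M: (-4.5)(-9) − (-2.5)(6) = 55.5
M→N: (-2.5)(-8.5) − (-2)(-9) = 3.25
N→O: (-2)(-5.5) − (2)(-8.5) = 28
O→J: (2)(-1) − (5)(-5.5) = 25.5
Σ = 218.25
Area = |Σ|/2 = 109.125.

109.125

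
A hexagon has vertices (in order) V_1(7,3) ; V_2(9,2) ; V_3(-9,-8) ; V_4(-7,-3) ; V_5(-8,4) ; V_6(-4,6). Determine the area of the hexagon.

V_1→V_2: (7)(2) − (9)(3) = -13
V_2→V_3: (9)(-8) − (-9)(2) = -54
V_3→V_4: (-9)(-3) − (-7)(-8) = -29
V_4→V_5: (-7)(4) − (-8)(-3) = -52
V_5→V_6: (-8)(6) − (-4)(4) = -32
V_6→V_1: (-4)(3) − (7)(6) = -54
Σ = -234
Area = |Σ|/2 = 117.

117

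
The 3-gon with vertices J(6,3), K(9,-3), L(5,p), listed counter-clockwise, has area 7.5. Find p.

Write out the shoelace sum; only the two edges meeting at L involve p:
2·Area = [(9·p − 5·(-3)) + (5·3 − 6·p)] + -45
       = 3·p + -15 = 15
⇒ p = 10.

10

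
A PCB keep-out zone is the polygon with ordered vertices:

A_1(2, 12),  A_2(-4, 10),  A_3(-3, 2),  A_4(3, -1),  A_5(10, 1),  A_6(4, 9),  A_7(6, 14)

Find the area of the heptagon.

116

Apply Gauss's area formula: 2A = Σ (x_i·y_{i+1} − x_{i+1}·y_i), indices taken mod 7.
Cross-terms: 68, 22, -3, 13, 86, 2, 44  ⇒  Σ = 232
Area = |Σ|/2 = 116.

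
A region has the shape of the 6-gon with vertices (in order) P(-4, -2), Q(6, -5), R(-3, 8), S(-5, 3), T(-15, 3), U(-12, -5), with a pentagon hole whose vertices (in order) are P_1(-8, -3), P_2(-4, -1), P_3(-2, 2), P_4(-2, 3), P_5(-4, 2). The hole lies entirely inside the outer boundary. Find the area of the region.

Outer boundary:
Apply the surveyor's formula: 2A = Σ (x_i·y_{i+1} − x_{i+1}·y_i), indices taken mod 6.
Cross-terms: 32, 33, 31, 30, 111, 4  ⇒  Σ = 241
Area = |Σ|/2 = 120.5.
Hole:
Apply the shoelace formula: 2A = Σ (x_i·y_{i+1} − x_{i+1}·y_i), indices taken mod 5.
Σ = (-4) + (-10) + (-2) + (8) + (28) = 20
Area = |Σ|/2 = 10.
Net area = 120.5 − 10 = 110.5.

110.5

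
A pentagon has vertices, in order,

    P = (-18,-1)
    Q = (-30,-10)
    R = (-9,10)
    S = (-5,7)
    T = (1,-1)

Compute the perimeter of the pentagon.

|PQ| = √((-12)² + (-9)²) = √225 = 15
|QR| = √((21)² + (20)²) = √841 = 29
|RS| = √((4)² + (-3)²) = √25 = 5
|ST| = √((6)² + (-8)²) = √100 = 10
|TP| = √((-19)² + (0)²) = √361 = 19
Perimeter = 15 + 29 + 5 + 10 + 19 = 78.

78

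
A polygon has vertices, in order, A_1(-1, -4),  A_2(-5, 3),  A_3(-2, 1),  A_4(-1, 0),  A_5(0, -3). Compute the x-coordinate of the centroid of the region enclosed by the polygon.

-128/63

Apply the surveyor's formula. First the cross-terms c_i = x_i·y_{i+1} − x_{i+1}·y_i:
  -23, 1, 1, 3, -3  ⇒  2A = -21, A = -10.5.
Then Σ (x_i + x_{i+1})·c_i = 128, so x̄ = 128 / (6·(-10.5)) = -128/63.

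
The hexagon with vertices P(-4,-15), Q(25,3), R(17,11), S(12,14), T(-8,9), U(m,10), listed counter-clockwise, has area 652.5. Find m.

The doubled signed area Σ (x_i y_{i+1} − x_{i+1} y_i) is linear in m.
With m=0 it equals 873; the coefficient of m is -24 (from the two edges through U).
So -24·m + 873 = 2·652.5 = 1305 ⇒ m = -18.

-18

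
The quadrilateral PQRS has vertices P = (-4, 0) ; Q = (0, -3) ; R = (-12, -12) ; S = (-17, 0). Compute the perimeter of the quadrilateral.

46

|PQ| = √((4)² + (-3)²) = √25 = 5
|QR| = √((-12)² + (-9)²) = √225 = 15
|RS| = √((-5)² + (12)²) = √169 = 13
|SP| = √((13)² + (0)²) = √169 = 13
Perimeter = 5 + 15 + 13 + 13 = 46.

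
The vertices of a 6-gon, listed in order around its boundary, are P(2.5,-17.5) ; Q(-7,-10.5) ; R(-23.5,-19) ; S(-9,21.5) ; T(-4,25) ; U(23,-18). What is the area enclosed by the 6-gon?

969.125

Apply the shoelace formula: 2A = Σ (x_i·y_{i+1} − x_{i+1}·y_i), indices taken mod 6.
Cross-terms: -148.75, -113.75, -676.25, -139, -503, -357.5  ⇒  Σ = -1938.25
Area = |Σ|/2 = 969.125.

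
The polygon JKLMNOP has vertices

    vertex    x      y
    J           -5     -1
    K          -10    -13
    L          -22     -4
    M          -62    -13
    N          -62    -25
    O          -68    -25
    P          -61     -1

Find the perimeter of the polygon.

|JK| = √((-5)² + (-12)²) = √169 = 13
|KL| = √((-12)² + (9)²) = √225 = 15
|LM| = √((-40)² + (-9)²) = √1681 = 41
|MN| = √((0)² + (-12)²) = √144 = 12
|NO| = √((-6)² + (0)²) = √36 = 6
|OP| = √((7)² + (24)²) = √625 = 25
|PJ| = √((56)² + (0)²) = √3136 = 56
Perimeter = 13 + 15 + 41 + 12 + 6 + 25 + 56 = 168.

168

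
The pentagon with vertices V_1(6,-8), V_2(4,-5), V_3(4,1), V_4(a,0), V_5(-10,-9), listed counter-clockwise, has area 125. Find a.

-9

Write out the shoelace sum; only the two edges meeting at V_4 involve a:
2·Area = [(4·0 − a·1) + (a·(-9) − (-10)·0)] + 160
       = -10·a + 160 = 250
⇒ a = -9.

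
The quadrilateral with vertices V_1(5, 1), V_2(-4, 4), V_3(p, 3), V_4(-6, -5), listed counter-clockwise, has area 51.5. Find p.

The doubled signed area Σ (x_i y_{i+1} − x_{i+1} y_i) is linear in p.
With p=0 it equals 49; the coefficient of p is -9 (from the two edges through V_3).
So -9·p + 49 = 2·51.5 = 103 ⇒ p = -6.

-6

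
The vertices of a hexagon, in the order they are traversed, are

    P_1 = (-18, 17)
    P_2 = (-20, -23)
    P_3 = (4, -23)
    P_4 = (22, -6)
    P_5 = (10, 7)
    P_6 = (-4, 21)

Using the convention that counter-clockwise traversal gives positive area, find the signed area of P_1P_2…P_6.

1275

Apply the surveyor's formula: 2A = Σ (x_i·y_{i+1} − x_{i+1}·y_i), indices taken mod 6.
Σ = (754) + (552) + (482) + (214) + (238) + (310) = 2550
Signed area = Σ/2 = 1275 (positive ⇒ counter-clockwise traversal).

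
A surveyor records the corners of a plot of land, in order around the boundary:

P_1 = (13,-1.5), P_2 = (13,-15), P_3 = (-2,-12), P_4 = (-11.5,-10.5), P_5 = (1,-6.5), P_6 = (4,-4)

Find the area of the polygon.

162.625

Apply the shoelace (surveyor's) formula: 2A = Σ (x_i·y_{i+1} − x_{i+1}·y_i), indices taken mod 6.
P_1→P_2: (13)(-15) − (13)(-1.5) = -175.5
P_2→P_3: (13)(-12) − (-2)(-15) = -186
P_3→P_4: (-2)(-10.5) − (-11.5)(-12) = -117
P_4→P_5: (-11.5)(-6.5) − (1)(-10.5) = 85.25
P_5→P_6: (1)(-4) − (4)(-6.5) = 22
P_6→P_1: (4)(-1.5) − (13)(-4) = 46
Σ = -325.25
Area = |Σ|/2 = 162.625.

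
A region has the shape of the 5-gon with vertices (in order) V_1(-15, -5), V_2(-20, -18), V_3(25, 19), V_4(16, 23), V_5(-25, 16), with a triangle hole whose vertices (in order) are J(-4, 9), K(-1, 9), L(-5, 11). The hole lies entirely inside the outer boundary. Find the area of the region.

Outer boundary:
Apply the shoelace (surveyor's) formula: 2A = Σ (x_i·y_{i+1} − x_{i+1}·y_i), indices taken mod 5.
Σ = (170) + (70) + (271) + (831) + (365) = 1707
Area = |Σ|/2 = 853.5.
Hole:
Σ = (-27) + (34) + (-1) = 6
Area = |Σ|/2 = 3.
Net area = 853.5 − 3 = 850.5.

850.5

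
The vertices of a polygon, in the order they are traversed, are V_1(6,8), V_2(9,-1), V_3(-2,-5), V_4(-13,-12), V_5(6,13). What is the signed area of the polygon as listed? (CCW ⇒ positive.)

-146.5

Apply the shoelace (surveyor's) formula: 2A = Σ (x_i·y_{i+1} − x_{i+1}·y_i), indices taken mod 5.
Σ = (-78) + (-47) + (-41) + (-97) + (-30) = -293
Signed area = Σ/2 = -146.5 (negative ⇒ clockwise traversal).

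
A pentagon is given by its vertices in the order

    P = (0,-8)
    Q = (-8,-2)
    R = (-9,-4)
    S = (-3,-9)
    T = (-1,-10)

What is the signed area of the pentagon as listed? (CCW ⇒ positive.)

Apply the shoelace formula: 2A = Σ (x_i·y_{i+1} − x_{i+1}·y_i), indices taken mod 5.
P→Q: (0)(-2) − (-8)(-8) = -64
Q→R: (-8)(-4) − (-9)(-2) = 14
R→S: (-9)(-9) − (-3)(-4) = 69
S→T: (-3)(-10) − (-1)(-9) = 21
T→P: (-1)(-8) − (0)(-10) = 8
Σ = 48
Signed area = Σ/2 = 24 (positive ⇒ counter-clockwise traversal).

24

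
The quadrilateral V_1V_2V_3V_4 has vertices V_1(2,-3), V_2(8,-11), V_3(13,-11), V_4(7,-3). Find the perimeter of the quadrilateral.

|V_1V_2| = √((6)² + (-8)²) = √100 = 10
|V_2V_3| = √((5)² + (0)²) = √25 = 5
|V_3V_4| = √((-6)² + (8)²) = √100 = 10
|V_4V_1| = √((-5)² + (0)²) = √25 = 5
Perimeter = 10 + 5 + 10 + 5 = 30.

30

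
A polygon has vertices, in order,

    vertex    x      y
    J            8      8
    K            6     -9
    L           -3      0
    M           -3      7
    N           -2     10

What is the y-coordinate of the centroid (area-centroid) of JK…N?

223/105

Apply the surveyor's formula. First the cross-terms c_i = x_i·y_{i+1} − x_{i+1}·y_i:
  -120, -27, -21, -16, -96  ⇒  2A = -280, A = -140.
Then Σ (y_i + y_{i+1})·c_i = -1784, so ȳ = -1784 / (6·(-140)) = 223/105.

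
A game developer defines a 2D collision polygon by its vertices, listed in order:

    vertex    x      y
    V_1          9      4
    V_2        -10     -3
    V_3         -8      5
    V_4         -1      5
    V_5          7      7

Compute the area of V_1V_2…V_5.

Apply Gauss's area formula: 2A = Σ (x_i·y_{i+1} − x_{i+1}·y_i), indices taken mod 5.
Σ = (13) + (-74) + (-35) + (-42) + (-35) = -173
Area = |Σ|/2 = 86.5.

86.5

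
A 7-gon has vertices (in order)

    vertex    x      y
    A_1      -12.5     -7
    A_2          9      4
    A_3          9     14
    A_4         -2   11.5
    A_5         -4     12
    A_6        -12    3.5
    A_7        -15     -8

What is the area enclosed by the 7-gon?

A_1→A_2: (-12.5)(4) − (9)(-7) = 13
A_2→A_3: (9)(14) − (9)(4) = 90
A_3→A_4: (9)(11.5) − (-2)(14) = 131.5
A_4→A_5: (-2)(12) − (-4)(11.5) = 22
A_5→A_6: (-4)(3.5) − (-12)(12) = 130
A_6→A_7: (-12)(-8) − (-15)(3.5) = 148.5
A_7→A_1: (-15)(-7) − (-12.5)(-8) = 5
Σ = 540
Area = |Σ|/2 = 270.

270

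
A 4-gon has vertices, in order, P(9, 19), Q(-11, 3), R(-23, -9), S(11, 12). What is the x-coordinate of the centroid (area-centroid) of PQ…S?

-85/41

Apply the shoelace formula. First the cross-terms c_i = x_i·y_{i+1} − x_{i+1}·y_i:
  236, 168, -177, 101  ⇒  2A = 328, A = 164.
Then Σ (x_i + x_{i+1})·c_i = -2040, so x̄ = -2040 / (6·164) = -85/41.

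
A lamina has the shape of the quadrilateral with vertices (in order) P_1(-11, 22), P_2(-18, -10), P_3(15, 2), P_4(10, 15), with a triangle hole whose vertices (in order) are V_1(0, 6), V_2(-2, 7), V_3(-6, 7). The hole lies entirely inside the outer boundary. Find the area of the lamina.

603

Outer boundary:
Apply the shoelace (surveyor's) formula: 2A = Σ (x_i·y_{i+1} − x_{i+1}·y_i), indices taken mod 4.
Σ = (506) + (114) + (205) + (385) = 1210
Area = |Σ|/2 = 605.
Hole:
Apply Gauss's area formula: 2A = Σ (x_i·y_{i+1} − x_{i+1}·y_i), indices taken mod 3.
Σ = (12) + (28) + (-36) = 4
Area = |Σ|/2 = 2.
Net area = 605 − 2 = 603.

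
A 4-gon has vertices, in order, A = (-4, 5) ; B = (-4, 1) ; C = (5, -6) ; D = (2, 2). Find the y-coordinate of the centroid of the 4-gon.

13/75

Apply the surveyor's formula. First the cross-terms c_i = x_i·y_{i+1} − x_{i+1}·y_i:
  16, 19, 22, 18  ⇒  2A = 75, A = 37.5.
Then Σ (y_i + y_{i+1})·c_i = 39, so ȳ = 39 / (6·37.5) = 13/75.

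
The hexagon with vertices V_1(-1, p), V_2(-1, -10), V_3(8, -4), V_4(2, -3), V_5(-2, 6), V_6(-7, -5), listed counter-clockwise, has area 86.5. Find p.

-7

Write out the shoelace sum; only the two edges meeting at V_1 involve p:
2·Area = [((-7)·p − (-1)·(-5)) + ((-1)·(-10) − (-1)·p)] + 126
       = -6·p + 131 = 173
⇒ p = -7.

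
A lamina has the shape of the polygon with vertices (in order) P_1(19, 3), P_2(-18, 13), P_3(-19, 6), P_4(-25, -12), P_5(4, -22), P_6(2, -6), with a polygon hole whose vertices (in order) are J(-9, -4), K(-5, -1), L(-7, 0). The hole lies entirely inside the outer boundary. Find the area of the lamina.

773

Outer boundary:
Apply Gauss's area formula: 2A = Σ (x_i·y_{i+1} − x_{i+1}·y_i), indices taken mod 6.
Σ = (301) + (139) + (378) + (598) + (20) + (120) = 1556
Area = |Σ|/2 = 778.
Hole:
Σ = (-11) + (-7) + (28) = 10
Area = |Σ|/2 = 5.
Net area = 778 − 5 = 773.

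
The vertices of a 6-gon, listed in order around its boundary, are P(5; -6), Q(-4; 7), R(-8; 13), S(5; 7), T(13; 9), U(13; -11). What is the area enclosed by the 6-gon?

Apply the shoelace (surveyor's) formula: 2A = Σ (x_i·y_{i+1} − x_{i+1}·y_i), indices taken mod 6.
Σ = (11) + (4) + (-121) + (-46) + (-260) + (-23) = -435
Area = |Σ|/2 = 217.5.

217.5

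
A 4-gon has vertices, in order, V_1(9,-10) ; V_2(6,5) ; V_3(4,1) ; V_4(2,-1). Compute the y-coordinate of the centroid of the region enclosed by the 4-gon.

-244/111

Apply the shoelace (surveyor's) formula. First the cross-terms c_i = x_i·y_{i+1} − x_{i+1}·y_i:
  105, -14, -6, -11  ⇒  2A = 74, A = 37.
Then Σ (y_i + y_{i+1})·c_i = -488, so ȳ = -488 / (6·37) = -244/111.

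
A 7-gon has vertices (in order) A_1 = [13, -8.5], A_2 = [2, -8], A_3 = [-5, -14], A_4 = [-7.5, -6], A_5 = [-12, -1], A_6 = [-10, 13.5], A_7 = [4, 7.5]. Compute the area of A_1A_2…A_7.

Apply the shoelace formula: 2A = Σ (x_i·y_{i+1} − x_{i+1}·y_i), indices taken mod 7.
A_1→A_2: (13)(-8) − (2)(-8.5) = -87
A_2→A_3: (2)(-14) − (-5)(-8) = -68
A_3→A_4: (-5)(-6) − (-7.5)(-14) = -75
A_4→A_5: (-7.5)(-1) − (-12)(-6) = -64.5
A_5→A_6: (-12)(13.5) − (-10)(-1) = -172
A_6→A_7: (-10)(7.5) − (4)(13.5) = -129
A_7→A_1: (4)(-8.5) − (13)(7.5) = -131.5
Σ = -727
Area = |Σ|/2 = 363.5.

363.5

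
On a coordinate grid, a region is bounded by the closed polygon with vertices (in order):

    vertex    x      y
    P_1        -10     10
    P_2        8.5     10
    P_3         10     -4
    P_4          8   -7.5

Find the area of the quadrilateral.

178.5

Cross-terms: -185, -134, -43, 5  ⇒  Σ = -357
Area = |Σ|/2 = 178.5.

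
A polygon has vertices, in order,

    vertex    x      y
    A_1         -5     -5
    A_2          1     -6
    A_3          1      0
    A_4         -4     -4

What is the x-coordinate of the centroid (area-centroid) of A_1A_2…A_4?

-116/111

Apply Gauss's area formula. First the cross-terms c_i = x_i·y_{i+1} − x_{i+1}·y_i:
  35, 6, -4, 0  ⇒  2A = 37, A = 18.5.
Then Σ (x_i + x_{i+1})·c_i = -116, so x̄ = -116 / (6·18.5) = -116/111.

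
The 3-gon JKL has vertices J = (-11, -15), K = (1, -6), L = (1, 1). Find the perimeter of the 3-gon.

|JK| = √((12)² + (9)²) = √225 = 15
|KL| = √((0)² + (7)²) = √49 = 7
|LJ| = √((-12)² + (-16)²) = √400 = 20
Perimeter = 15 + 7 + 20 = 42.

42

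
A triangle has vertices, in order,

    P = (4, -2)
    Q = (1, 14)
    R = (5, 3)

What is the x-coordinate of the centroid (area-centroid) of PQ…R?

Apply the shoelace (surveyor's) formula. First the cross-terms c_i = x_i·y_{i+1} − x_{i+1}·y_i:
  58, -67, -22  ⇒  2A = -31, A = -15.5.
Then Σ (x_i + x_{i+1})·c_i = -310, so x̄ = -310 / (6·(-15.5)) = 10/3.

10/3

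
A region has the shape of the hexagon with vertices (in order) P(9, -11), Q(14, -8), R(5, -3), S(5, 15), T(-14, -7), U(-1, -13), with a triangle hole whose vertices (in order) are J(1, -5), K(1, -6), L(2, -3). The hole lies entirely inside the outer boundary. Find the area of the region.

Outer boundary:
Σ = (82) + (-2) + (90) + (175) + (175) + (128) = 648
Area = |Σ|/2 = 324.
Hole:
Apply the surveyor's formula: 2A = Σ (x_i·y_{i+1} − x_{i+1}·y_i), indices taken mod 3.
Σ = (-1) + (9) + (-7) = 1
Area = |Σ|/2 = 0.5.
Net area = 324 − 0.5 = 323.5.

323.5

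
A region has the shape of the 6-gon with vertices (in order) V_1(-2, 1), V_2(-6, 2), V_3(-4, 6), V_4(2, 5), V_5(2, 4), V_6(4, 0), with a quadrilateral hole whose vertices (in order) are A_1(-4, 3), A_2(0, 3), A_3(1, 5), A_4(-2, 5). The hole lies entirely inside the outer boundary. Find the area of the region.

Outer boundary:
Σ = (2) + (-28) + (-32) + (-2) + (-16) + (4) = -72
Area = |Σ|/2 = 36.
Hole:
A_1→A_2: (-4)(3) − (0)(3) = -12
A_2→A_3: (0)(5) − (1)(3) = -3
A_3→A_4: (1)(5) − (-2)(5) = 15
A_4→A_1: (-2)(3) − (-4)(5) = 14
Σ = 14
Area = |Σ|/2 = 7.
Net area = 36 − 7 = 29.

29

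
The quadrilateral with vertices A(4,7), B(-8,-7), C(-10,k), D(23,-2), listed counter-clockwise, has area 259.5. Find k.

The doubled signed area Σ (x_i y_{i+1} − x_{i+1} y_i) is linear in k.
With k=0 it equals 147; the coefficient of k is -31 (from the two edges through C).
So -31·k + 147 = 2·259.5 = 519 ⇒ k = -12.

-12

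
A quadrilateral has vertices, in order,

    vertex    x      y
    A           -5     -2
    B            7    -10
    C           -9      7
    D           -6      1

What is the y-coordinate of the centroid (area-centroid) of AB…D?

-398/219

Apply the shoelace (surveyor's) formula. First the cross-terms c_i = x_i·y_{i+1} − x_{i+1}·y_i:
  64, -41, 33, 17  ⇒  2A = 73, A = 36.5.
Then Σ (y_i + y_{i+1})·c_i = -398, so ȳ = -398 / (6·36.5) = -398/219.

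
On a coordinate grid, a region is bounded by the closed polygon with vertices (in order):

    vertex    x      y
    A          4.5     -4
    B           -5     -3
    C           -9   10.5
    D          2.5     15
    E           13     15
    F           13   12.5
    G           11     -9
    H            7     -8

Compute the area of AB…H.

367.875

Cross-terms: -33.5, -79.5, -161.25, -157.5, -32.5, -254.5, -25, 8  ⇒  Σ = -735.75
Area = |Σ|/2 = 367.875.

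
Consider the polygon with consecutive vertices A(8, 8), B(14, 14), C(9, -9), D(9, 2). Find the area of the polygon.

48.5

Σ = (0) + (-252) + (99) + (56) = -97
Area = |Σ|/2 = 48.5.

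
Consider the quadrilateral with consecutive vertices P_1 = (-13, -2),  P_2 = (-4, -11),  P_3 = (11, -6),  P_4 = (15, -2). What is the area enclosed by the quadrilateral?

Apply the shoelace formula: 2A = Σ (x_i·y_{i+1} − x_{i+1}·y_i), indices taken mod 4.
Σ = (135) + (145) + (68) + (-56) = 292
Area = |Σ|/2 = 146.

146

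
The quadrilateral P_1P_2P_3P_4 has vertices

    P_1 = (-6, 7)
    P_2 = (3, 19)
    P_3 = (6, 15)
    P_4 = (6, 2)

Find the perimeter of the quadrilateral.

46

|P_1P_2| = √((9)² + (12)²) = √225 = 15
|P_2P_3| = √((3)² + (-4)²) = √25 = 5
|P_3P_4| = √((0)² + (-13)²) = √169 = 13
|P_4P_1| = √((-12)² + (5)²) = √169 = 13
Perimeter = 15 + 5 + 13 + 13 = 46.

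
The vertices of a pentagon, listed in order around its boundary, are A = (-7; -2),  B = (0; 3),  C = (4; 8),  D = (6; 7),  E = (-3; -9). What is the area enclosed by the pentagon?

71.5

A→B: (-7)(3) − (0)(-2) = -21
B→C: (0)(8) − (4)(3) = -12
C→D: (4)(7) − (6)(8) = -20
D→E: (6)(-9) − (-3)(7) = -33
E→A: (-3)(-2) − (-7)(-9) = -57
Σ = -143
Area = |Σ|/2 = 71.5.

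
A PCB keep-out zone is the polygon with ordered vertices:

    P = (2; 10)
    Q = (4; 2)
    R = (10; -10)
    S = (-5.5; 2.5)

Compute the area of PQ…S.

Apply the shoelace formula: 2A = Σ (x_i·y_{i+1} − x_{i+1}·y_i), indices taken mod 4.
P→Q: (2)(2) − (4)(10) = -36
Q→R: (4)(-10) − (10)(2) = -60
R→S: (10)(2.5) − (-5.5)(-10) = -30
S→P: (-5.5)(10) − (2)(2.5) = -60
Σ = -186
Area = |Σ|/2 = 93.

93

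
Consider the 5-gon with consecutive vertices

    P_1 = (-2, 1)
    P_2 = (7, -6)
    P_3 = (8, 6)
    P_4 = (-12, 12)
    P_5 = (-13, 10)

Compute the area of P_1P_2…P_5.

153

P_1→P_2: (-2)(-6) − (7)(1) = 5
P_2→P_3: (7)(6) − (8)(-6) = 90
P_3→P_4: (8)(12) − (-12)(6) = 168
P_4→P_5: (-12)(10) − (-13)(12) = 36
P_5→P_1: (-13)(1) − (-2)(10) = 7
Σ = 306
Area = |Σ|/2 = 153.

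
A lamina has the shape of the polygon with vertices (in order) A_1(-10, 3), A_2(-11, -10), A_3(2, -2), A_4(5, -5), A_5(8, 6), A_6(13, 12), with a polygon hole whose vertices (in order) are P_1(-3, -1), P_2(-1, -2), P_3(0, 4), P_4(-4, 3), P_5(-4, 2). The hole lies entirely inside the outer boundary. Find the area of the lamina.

195.5

Outer boundary:
Σ = (133) + (42) + (0) + (70) + (18) + (159) = 422
Area = |Σ|/2 = 211.
Hole:
Apply the shoelace (surveyor's) formula: 2A = Σ (x_i·y_{i+1} − x_{i+1}·y_i), indices taken mod 5.
Σ = (5) + (-4) + (16) + (4) + (10) = 31
Area = |Σ|/2 = 15.5.
Net area = 211 − 15.5 = 195.5.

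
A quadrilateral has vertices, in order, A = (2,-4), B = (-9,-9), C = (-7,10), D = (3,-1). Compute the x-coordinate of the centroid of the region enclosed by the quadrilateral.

-239/60

Apply the shoelace formula. First the cross-terms c_i = x_i·y_{i+1} − x_{i+1}·y_i:
  -54, -153, -23, -10  ⇒  2A = -240, A = -120.
Then Σ (x_i + x_{i+1})·c_i = 2868, so x̄ = 2868 / (6·(-120)) = -239/60.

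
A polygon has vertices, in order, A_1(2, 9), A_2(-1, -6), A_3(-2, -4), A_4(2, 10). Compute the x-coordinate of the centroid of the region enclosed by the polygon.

Apply Gauss's area formula. First the cross-terms c_i = x_i·y_{i+1} − x_{i+1}·y_i:
  -3, -8, -12, -2  ⇒  2A = -25, A = -12.5.
Then Σ (x_i + x_{i+1})·c_i = 13, so x̄ = 13 / (6·(-12.5)) = -13/75.

-13/75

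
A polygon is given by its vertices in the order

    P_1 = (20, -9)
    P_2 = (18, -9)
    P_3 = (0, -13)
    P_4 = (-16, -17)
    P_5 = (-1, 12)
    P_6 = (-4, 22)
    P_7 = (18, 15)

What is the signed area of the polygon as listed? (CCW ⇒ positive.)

-780.5

Σ = (-18) + (-234) + (-208) + (-209) + (26) + (-456) + (-462) = -1561
Signed area = Σ/2 = -780.5 (negative ⇒ clockwise traversal).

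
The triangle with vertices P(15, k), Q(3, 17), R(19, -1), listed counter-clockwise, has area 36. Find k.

8

The doubled signed area Σ (x_i y_{i+1} − x_{i+1} y_i) is linear in k.
With k=0 it equals -56; the coefficient of k is 16 (from the two edges through P).
So 16·k + -56 = 2·36 = 72 ⇒ k = 8.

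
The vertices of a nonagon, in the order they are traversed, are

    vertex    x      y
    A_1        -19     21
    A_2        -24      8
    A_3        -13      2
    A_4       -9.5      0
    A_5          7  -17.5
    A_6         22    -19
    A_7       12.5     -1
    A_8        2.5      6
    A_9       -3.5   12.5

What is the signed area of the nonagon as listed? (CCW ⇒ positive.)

Apply the shoelace formula: 2A = Σ (x_i·y_{i+1} − x_{i+1}·y_i), indices taken mod 9.
Cross-terms: 352, 56, 19, 166.25, 252, 215.5, 77.5, 52.25, 164  ⇒  Σ = 1354.5
Signed area = Σ/2 = 677.25 (positive ⇒ counter-clockwise traversal).

677.25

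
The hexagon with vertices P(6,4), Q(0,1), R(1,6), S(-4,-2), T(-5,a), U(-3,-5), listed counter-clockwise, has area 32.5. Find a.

-5

Write out the shoelace sum; only the two edges meeting at T involve a:
2·Area = [((-4)·a − (-5)·(-2)) + ((-5)·(-5) − (-3)·a)] + 45
       = -1·a + 60 = 65
⇒ a = -5.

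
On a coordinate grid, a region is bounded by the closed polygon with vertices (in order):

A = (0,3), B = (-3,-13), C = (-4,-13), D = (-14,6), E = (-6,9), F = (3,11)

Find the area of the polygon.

Cross-terms: 9, -13, -206, -90, -93, 9  ⇒  Σ = -384
Area = |Σ|/2 = 192.

192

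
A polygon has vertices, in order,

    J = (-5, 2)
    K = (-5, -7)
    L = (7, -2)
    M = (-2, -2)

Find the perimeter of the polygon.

36

|JK| = √((0)² + (-9)²) = √81 = 9
|KL| = √((12)² + (5)²) = √169 = 13
|LM| = √((-9)² + (0)²) = √81 = 9
|MJ| = √((-3)² + (4)²) = √25 = 5
Perimeter = 9 + 13 + 9 + 5 = 36.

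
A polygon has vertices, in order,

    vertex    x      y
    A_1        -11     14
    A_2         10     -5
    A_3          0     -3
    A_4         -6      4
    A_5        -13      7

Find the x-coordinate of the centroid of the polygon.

Apply the shoelace (surveyor's) formula. First the cross-terms c_i = x_i·y_{i+1} − x_{i+1}·y_i:
  -85, -30, -18, 10, -105  ⇒  2A = -228, A = -114.
Then Σ (x_i + x_{i+1})·c_i = 2223, so x̄ = 2223 / (6·(-114)) = -3.25.

-3.25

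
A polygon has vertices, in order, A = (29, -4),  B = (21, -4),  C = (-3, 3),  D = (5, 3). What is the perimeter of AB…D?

66

|AB| = √((-8)² + (0)²) = √64 = 8
|BC| = √((-24)² + (7)²) = √625 = 25
|CD| = √((8)² + (0)²) = √64 = 8
|DA| = √((24)² + (-7)²) = √625 = 25
Perimeter = 8 + 25 + 8 + 25 = 66.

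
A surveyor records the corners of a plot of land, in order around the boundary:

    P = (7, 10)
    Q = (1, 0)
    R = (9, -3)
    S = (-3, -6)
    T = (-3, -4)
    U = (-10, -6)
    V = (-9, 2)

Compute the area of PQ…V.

141

Apply the shoelace (surveyor's) formula: 2A = Σ (x_i·y_{i+1} − x_{i+1}·y_i), indices taken mod 7.
Σ = (-10) + (-3) + (-63) + (-6) + (-22) + (-74) + (-104) = -282
Area = |Σ|/2 = 141.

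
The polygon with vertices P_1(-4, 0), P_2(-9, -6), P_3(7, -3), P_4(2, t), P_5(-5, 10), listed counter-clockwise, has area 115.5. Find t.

Write out the shoelace sum; only the two edges meeting at P_4 involve t:
2·Area = [(7·t − 2·(-3)) + (2·10 − (-5)·t)] + 133
       = 12·t + 159 = 231
⇒ t = 6.

6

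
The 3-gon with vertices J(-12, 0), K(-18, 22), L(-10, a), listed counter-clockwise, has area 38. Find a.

The doubled signed area Σ (x_i y_{i+1} − x_{i+1} y_i) is linear in a.
With a=0 it equals -44; the coefficient of a is -6 (from the two edges through L).
So -6·a + -44 = 2·38 = 76 ⇒ a = -20.

-20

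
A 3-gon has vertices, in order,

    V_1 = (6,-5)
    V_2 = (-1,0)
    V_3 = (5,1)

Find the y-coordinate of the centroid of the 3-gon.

-4/3

Apply the shoelace (surveyor's) formula. First the cross-terms c_i = x_i·y_{i+1} − x_{i+1}·y_i:
  -5, -1, -31  ⇒  2A = -37, A = -18.5.
Then Σ (y_i + y_{i+1})·c_i = 148, so ȳ = 148 / (6·(-18.5)) = -4/3.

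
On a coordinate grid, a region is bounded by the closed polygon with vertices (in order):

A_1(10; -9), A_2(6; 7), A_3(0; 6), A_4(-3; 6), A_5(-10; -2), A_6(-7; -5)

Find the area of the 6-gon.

A_1→A_2: (10)(7) − (6)(-9) = 124
A_2→A_3: (6)(6) − (0)(7) = 36
A_3→A_4: (0)(6) − (-3)(6) = 18
A_4→A_5: (-3)(-2) − (-10)(6) = 66
A_5→A_6: (-10)(-5) − (-7)(-2) = 36
A_6→A_1: (-7)(-9) − (10)(-5) = 113
Σ = 393
Area = |Σ|/2 = 196.5.

196.5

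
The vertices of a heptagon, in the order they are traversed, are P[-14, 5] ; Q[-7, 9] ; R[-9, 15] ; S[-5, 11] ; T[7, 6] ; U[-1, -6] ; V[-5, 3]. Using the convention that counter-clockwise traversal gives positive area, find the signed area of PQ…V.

-149

Apply the shoelace formula: 2A = Σ (x_i·y_{i+1} − x_{i+1}·y_i), indices taken mod 7.
Σ = (-91) + (-24) + (-24) + (-107) + (-36) + (-33) + (17) = -298
Signed area = Σ/2 = -149 (negative ⇒ clockwise traversal).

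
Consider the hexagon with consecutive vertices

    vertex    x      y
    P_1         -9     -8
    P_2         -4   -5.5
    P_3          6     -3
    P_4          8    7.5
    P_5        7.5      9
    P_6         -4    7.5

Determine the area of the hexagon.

P_1→P_2: (-9)(-5.5) − (-4)(-8) = 17.5
P_2→P_3: (-4)(-3) − (6)(-5.5) = 45
P_3→P_4: (6)(7.5) − (8)(-3) = 69
P_4→P_5: (8)(9) − (7.5)(7.5) = 15.75
P_5→P_6: (7.5)(7.5) − (-4)(9) = 92.25
P_6→P_1: (-4)(-8) − (-9)(7.5) = 99.5
Σ = 339
Area = |Σ|/2 = 169.5.

169.5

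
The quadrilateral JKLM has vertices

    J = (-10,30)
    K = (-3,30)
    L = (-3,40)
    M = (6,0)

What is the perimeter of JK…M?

|JK| = √((7)² + (0)²) = √49 = 7
|KL| = √((0)² + (10)²) = √100 = 10
|LM| = √((9)² + (-40)²) = √1681 = 41
|MJ| = √((-16)² + (30)²) = √1156 = 34
Perimeter = 7 + 10 + 41 + 34 = 92.

92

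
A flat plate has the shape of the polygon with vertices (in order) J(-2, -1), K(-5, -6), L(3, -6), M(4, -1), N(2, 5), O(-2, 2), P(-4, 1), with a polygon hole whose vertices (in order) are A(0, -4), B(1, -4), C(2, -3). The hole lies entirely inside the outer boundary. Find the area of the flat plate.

Outer boundary:
Σ = (7) + (48) + (21) + (22) + (14) + (6) + (6) = 124
Area = |Σ|/2 = 62.
Hole:
Apply the surveyor's formula: 2A = Σ (x_i·y_{i+1} − x_{i+1}·y_i), indices taken mod 3.
Σ = (4) + (5) + (-8) = 1
Area = |Σ|/2 = 0.5.
Net area = 62 − 0.5 = 61.5.

61.5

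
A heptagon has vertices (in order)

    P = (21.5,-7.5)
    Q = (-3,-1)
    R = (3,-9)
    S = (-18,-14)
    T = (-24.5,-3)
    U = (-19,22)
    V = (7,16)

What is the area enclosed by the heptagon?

978.75

Cross-terms: -44, 30, -204, -289, -596, -458, -396.5  ⇒  Σ = -1957.5
Area = |Σ|/2 = 978.75.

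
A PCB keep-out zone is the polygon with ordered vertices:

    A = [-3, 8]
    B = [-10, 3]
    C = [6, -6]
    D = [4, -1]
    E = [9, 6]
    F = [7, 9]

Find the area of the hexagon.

Apply the shoelace (surveyor's) formula: 2A = Σ (x_i·y_{i+1} − x_{i+1}·y_i), indices taken mod 6.
A→B: (-3)(3) − (-10)(8) = 71
B→C: (-10)(-6) − (6)(3) = 42
C→D: (6)(-1) − (4)(-6) = 18
D→E: (4)(6) − (9)(-1) = 33
E→F: (9)(9) − (7)(6) = 39
F→A: (7)(8) − (-3)(9) = 83
Σ = 286
Area = |Σ|/2 = 143.

143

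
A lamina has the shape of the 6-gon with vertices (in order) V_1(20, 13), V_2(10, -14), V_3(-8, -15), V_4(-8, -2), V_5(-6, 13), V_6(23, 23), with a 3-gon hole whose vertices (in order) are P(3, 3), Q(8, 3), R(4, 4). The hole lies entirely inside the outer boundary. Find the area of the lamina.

742.5

Outer boundary:
Σ = (-410) + (-262) + (-104) + (-116) + (-437) + (-161) = -1490
Area = |Σ|/2 = 745.
Hole:
Σ = (-15) + (20) + (0) = 5
Area = |Σ|/2 = 2.5.
Net area = 745 − 2.5 = 742.5.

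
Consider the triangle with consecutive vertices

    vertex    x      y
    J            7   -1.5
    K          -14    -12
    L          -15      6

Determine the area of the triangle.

194.25

Apply the shoelace formula: 2A = Σ (x_i·y_{i+1} − x_{i+1}·y_i), indices taken mod 3.
Σ = (-105) + (-264) + (-19.5) = -388.5
Area = |Σ|/2 = 194.25.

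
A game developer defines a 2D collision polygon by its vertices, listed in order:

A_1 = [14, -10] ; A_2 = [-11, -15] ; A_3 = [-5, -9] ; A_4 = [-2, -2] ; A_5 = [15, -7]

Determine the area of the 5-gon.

Apply the shoelace (surveyor's) formula: 2A = Σ (x_i·y_{i+1} − x_{i+1}·y_i), indices taken mod 5.
Σ = (-320) + (24) + (-8) + (44) + (-52) = -312
Area = |Σ|/2 = 156.

156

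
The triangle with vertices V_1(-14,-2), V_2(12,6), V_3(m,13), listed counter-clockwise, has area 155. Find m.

Write out the shoelace sum; only the two edges meeting at V_3 involve m:
2·Area = [(12·13 − m·6) + (m·(-2) − (-14)·13)] + -60
       = -8·m + 278 = 310
⇒ m = -4.

-4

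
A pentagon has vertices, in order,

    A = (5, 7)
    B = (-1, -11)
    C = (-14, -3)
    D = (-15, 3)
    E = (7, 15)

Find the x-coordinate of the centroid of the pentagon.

-1042/279

Apply the shoelace (surveyor's) formula. First the cross-terms c_i = x_i·y_{i+1} − x_{i+1}·y_i:
  -48, -151, -87, -246, -26  ⇒  2A = -558, A = -279.
Then Σ (x_i + x_{i+1})·c_i = 6252, so x̄ = 6252 / (6·(-279)) = -1042/279.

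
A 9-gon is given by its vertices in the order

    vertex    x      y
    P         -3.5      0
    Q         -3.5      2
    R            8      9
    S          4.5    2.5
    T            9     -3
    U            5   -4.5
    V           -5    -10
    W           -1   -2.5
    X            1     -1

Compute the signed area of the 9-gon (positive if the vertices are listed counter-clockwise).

-103.25

Apply the surveyor's formula: 2A = Σ (x_i·y_{i+1} − x_{i+1}·y_i), indices taken mod 9.
P→Q: (-3.5)(2) − (-3.5)(0) = -7
Q→R: (-3.5)(9) − (8)(2) = -47.5
R→S: (8)(2.5) − (4.5)(9) = -20.5
S→T: (4.5)(-3) − (9)(2.5) = -36
T→U: (9)(-4.5) − (5)(-3) = -25.5
U→V: (5)(-10) − (-5)(-4.5) = -72.5
V→W: (-5)(-2.5) − (-1)(-10) = 2.5
W→X: (-1)(-1) − (1)(-2.5) = 3.5
X→P: (1)(0) − (-3.5)(-1) = -3.5
Σ = -206.5
Signed area = Σ/2 = -103.25 (negative ⇒ clockwise traversal).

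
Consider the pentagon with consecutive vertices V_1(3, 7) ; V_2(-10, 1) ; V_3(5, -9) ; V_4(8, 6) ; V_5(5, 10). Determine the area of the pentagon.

157.5

Apply Gauss's area formula: 2A = Σ (x_i·y_{i+1} − x_{i+1}·y_i), indices taken mod 5.
Σ = (73) + (85) + (102) + (50) + (5) = 315
Area = |Σ|/2 = 157.5.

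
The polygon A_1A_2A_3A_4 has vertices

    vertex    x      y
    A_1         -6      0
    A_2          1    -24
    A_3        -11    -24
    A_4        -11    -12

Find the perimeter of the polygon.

62

|A_1A_2| = √((7)² + (-24)²) = √625 = 25
|A_2A_3| = √((-12)² + (0)²) = √144 = 12
|A_3A_4| = √((0)² + (12)²) = √144 = 12
|A_4A_1| = √((5)² + (12)²) = √169 = 13
Perimeter = 25 + 12 + 12 + 13 = 62.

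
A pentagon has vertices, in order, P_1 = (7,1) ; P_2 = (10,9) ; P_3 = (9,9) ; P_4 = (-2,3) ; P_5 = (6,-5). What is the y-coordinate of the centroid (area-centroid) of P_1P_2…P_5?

Apply the surveyor's formula. First the cross-terms c_i = x_i·y_{i+1} − x_{i+1}·y_i:
  53, 9, 45, -8, 41  ⇒  2A = 140, A = 70.
Then Σ (y_i + y_{i+1})·c_i = 1084, so ȳ = 1084 / (6·70) = 271/105.

271/105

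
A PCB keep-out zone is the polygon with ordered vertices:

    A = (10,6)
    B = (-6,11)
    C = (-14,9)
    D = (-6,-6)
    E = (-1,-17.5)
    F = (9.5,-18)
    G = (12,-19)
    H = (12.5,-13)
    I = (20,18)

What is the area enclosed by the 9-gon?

604.625

Apply the shoelace (surveyor's) formula: 2A = Σ (x_i·y_{i+1} − x_{i+1}·y_i), indices taken mod 9.
Σ = (146) + (100) + (138) + (99) + (184.25) + (35.5) + (81.5) + (485) + (-60) = 1209.25
Area = |Σ|/2 = 604.625.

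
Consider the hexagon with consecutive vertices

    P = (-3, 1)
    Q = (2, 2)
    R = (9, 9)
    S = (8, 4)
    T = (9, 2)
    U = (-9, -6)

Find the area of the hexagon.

63.5

Apply the shoelace (surveyor's) formula: 2A = Σ (x_i·y_{i+1} − x_{i+1}·y_i), indices taken mod 6.
Σ = (-8) + (0) + (-36) + (-20) + (-36) + (-27) = -127
Area = |Σ|/2 = 63.5.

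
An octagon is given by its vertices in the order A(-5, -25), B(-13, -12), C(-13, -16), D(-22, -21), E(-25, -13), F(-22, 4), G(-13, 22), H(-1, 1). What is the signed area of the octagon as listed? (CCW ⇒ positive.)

-655

Apply the surveyor's formula: 2A = Σ (x_i·y_{i+1} − x_{i+1}·y_i), indices taken mod 8.
Σ = (-265) + (52) + (-79) + (-239) + (-386) + (-432) + (9) + (30) = -1310
Signed area = Σ/2 = -655 (negative ⇒ clockwise traversal).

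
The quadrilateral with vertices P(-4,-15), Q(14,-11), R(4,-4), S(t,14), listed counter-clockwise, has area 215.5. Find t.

Write out the shoelace sum; only the two edges meeting at S involve t:
2·Area = [(4·14 − t·(-4)) + (t·(-15) − (-4)·14)] + 242
       = -11·t + 354 = 431
⇒ t = -7.

-7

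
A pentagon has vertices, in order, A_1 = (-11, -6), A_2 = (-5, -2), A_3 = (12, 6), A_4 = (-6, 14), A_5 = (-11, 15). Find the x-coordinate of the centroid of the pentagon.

Apply the shoelace (surveyor's) formula. First the cross-terms c_i = x_i·y_{i+1} − x_{i+1}·y_i:
  -8, -6, 204, 64, 231  ⇒  2A = 485, A = 242.5.
Then Σ (x_i + x_{i+1})·c_i = -4860, so x̄ = -4860 / (6·242.5) = -324/97.

-324/97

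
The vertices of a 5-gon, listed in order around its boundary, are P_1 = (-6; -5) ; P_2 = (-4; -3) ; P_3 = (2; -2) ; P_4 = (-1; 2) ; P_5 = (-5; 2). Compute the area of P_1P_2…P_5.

29.5

Σ = (-2) + (14) + (2) + (8) + (37) = 59
Area = |Σ|/2 = 29.5.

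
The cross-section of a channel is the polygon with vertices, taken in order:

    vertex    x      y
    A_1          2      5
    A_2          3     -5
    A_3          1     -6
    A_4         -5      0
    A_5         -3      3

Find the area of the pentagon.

52

A_1→A_2: (2)(-5) − (3)(5) = -25
A_2→A_3: (3)(-6) − (1)(-5) = -13
A_3→A_4: (1)(0) − (-5)(-6) = -30
A_4→A_5: (-5)(3) − (-3)(0) = -15
A_5→A_1: (-3)(5) − (2)(3) = -21
Σ = -104
Area = |Σ|/2 = 52.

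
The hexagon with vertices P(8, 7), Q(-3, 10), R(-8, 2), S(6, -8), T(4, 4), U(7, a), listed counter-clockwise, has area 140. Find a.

Write out the shoelace sum; only the two edges meeting at U involve a:
2·Area = [(4·a − 7·4) + (7·7 − 8·a)] + 283
       = -4·a + 304 = 280
⇒ a = 6.

6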